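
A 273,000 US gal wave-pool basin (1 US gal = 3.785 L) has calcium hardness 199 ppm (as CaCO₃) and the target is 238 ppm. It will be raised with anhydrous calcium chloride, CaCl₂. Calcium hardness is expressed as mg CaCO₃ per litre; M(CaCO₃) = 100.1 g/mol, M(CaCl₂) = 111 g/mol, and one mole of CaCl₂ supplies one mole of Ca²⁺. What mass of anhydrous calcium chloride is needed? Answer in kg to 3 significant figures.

44.7 kg

Volume: 273,000 US gal × 3.785 L/gal = 1,033,305 L.
Hardness to add: (238 − 199) = 39 mg/L as CaCO₃ × 1,033,305 L = 40,300 g as CaCO₃.
Moles of Ca²⁺ (1 mol Ca²⁺ ≡ 1 mol CaCO₃): 40,300 / 100.1 g/mol = 402.6 mol.
Mass of CaCl₂: 402.6 × 111 = 44,690 g.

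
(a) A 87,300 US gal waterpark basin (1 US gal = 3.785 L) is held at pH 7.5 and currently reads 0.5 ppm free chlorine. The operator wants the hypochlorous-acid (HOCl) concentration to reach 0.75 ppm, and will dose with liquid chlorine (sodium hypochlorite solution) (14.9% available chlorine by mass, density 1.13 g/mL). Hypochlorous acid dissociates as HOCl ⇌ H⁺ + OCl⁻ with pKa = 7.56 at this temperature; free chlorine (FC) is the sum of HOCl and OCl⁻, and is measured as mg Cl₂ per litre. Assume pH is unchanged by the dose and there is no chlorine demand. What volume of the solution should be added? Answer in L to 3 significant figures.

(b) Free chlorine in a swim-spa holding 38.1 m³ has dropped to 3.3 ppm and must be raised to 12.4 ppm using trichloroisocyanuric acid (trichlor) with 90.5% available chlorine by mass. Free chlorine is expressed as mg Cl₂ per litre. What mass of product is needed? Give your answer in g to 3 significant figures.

(a) Volume: 87,300 US gal × 3.785 L/gal = 330,430 L.
(a) [OCl⁻]/[HOCl] = 10^(pH − pKa) = 10^(7.5 − 7.56) = 0.871; fraction as HOCl = 1/(1 + 0.871) = 0.5345.
(a) Free chlorine required for 0.75 ppm HOCl: 0.75 / 0.5345 = 1.403 ppm.
(a) FC to add: 1.403 − 0.5 = 0.9032 mg/L as Cl₂.
(a) Cl₂ equivalent: 0.9032 mg/L × 330,430 L = 298.5 g.
(a) Product at 14.9% available Cl: 298.5 / 0.149 = 2003 g.
(a) Volume: 2003 g ÷ 1.13 g/mL = 1773 mL.

(b) Volume: 38.1 m³ = 38,100 L.
(b) Chlorine deficit: 12.4 − 3.3 = 9.1 ppm = 9.1 mg/L as Cl₂.
(b) Cl₂ equivalent needed: 9.1 mg/L × 38,100 L = 346,700 mg = 346.7 g.
(b) Product at 90.5% available chlorine: 346.7 / 0.905 = 383.1 g.

(a) 1.77 L; (b) 383 g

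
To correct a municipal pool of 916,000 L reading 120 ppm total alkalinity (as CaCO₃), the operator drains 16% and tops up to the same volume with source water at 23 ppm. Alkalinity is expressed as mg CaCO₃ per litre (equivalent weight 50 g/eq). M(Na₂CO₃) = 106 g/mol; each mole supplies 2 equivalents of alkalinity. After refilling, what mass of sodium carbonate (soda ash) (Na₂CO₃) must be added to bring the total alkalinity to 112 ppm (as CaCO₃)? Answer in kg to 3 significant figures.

7.30 kg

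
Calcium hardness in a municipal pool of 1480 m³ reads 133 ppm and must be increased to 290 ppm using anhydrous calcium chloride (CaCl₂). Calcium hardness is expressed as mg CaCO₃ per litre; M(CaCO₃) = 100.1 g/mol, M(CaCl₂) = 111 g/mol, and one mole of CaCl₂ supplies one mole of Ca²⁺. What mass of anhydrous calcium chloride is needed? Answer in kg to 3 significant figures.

Volume: 1480 m³ = 1,480,000 L.
Hardness to add: (290 − 133) = 157 mg/L as CaCO₃ × 1,480,000 L = 232,400 g as CaCO₃.
Moles of Ca²⁺ (1 mol Ca²⁺ ≡ 1 mol CaCO₃): 232,400 / 100.1 g/mol = 2321 mol.
Mass of CaCl₂: 2321 × 111 = 257,700 g.

258 kg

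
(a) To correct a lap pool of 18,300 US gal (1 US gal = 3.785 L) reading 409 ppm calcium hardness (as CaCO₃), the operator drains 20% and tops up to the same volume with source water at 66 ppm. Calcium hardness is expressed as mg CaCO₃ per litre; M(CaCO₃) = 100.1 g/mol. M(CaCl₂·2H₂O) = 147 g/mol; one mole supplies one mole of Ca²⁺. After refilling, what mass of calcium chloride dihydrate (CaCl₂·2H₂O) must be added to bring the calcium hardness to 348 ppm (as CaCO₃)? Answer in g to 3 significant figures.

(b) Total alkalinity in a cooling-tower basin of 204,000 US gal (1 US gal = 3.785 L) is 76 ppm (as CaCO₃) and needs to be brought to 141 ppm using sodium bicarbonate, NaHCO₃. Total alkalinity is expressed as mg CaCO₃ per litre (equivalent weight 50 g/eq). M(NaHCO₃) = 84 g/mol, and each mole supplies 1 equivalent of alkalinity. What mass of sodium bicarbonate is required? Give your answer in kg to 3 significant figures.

(a) 773 g; (b) 84.3 kg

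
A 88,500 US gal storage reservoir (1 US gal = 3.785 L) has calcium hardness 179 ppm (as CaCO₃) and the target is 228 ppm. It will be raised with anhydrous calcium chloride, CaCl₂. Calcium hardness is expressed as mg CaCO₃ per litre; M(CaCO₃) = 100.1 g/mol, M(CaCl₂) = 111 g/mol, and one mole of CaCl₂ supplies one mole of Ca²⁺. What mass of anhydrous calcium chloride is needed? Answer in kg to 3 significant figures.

18.2 kg

Volume: 88,500 US gal × 3.785 L/gal = 334,972 L.
Hardness to add: (228 − 179) = 49 mg/L as CaCO₃ × 334,972 L = 16,410 g as CaCO₃.
Moles of Ca²⁺ (1 mol Ca²⁺ ≡ 1 mol CaCO₃): 16,410 / 100.1 g/mol = 164 mol.
Mass of CaCl₂: 164 × 111 = 18,200 g.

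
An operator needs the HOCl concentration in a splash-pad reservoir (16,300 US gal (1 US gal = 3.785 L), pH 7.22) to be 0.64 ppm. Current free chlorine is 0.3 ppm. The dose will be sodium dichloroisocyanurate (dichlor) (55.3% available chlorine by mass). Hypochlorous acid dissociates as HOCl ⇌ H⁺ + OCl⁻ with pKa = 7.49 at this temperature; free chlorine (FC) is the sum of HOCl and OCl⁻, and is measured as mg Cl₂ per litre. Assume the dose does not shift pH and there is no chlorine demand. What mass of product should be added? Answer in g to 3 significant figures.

Volume: 16,300 US gal × 3.785 L/gal = 61,696 L.
[OCl⁻]/[HOCl] = 10^(pH − pKa) = 10^(7.22 − 7.49) = 0.537; fraction as HOCl = 1/(1 + 0.537) = 0.6506.
Free chlorine required for 0.64 ppm HOCl: 0.64 / 0.6506 = 0.9837 ppm.
FC to add: 0.9837 − 0.3 = 0.6837 mg/L as Cl₂.
Cl₂ equivalent: 0.6837 mg/L × 61,696 L = 42.18 g.
Product at 55.3% available Cl: 42.18 / 0.553 = 76.28 g.

76.3 g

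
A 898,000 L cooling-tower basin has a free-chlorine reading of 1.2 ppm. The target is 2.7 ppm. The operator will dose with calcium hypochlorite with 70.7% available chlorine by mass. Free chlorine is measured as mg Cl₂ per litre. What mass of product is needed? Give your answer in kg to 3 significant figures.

Chlorine deficit: 2.7 − 1.2 = 1.5 ppm = 1.5 mg/L as Cl₂.
Cl₂ equivalent needed: 1.5 mg/L × 898,000 L = 1,347,000 mg = 1347 g.
Product at 70.7% available chlorine: 1347 / 0.707 = 1905 g.

1.91 kg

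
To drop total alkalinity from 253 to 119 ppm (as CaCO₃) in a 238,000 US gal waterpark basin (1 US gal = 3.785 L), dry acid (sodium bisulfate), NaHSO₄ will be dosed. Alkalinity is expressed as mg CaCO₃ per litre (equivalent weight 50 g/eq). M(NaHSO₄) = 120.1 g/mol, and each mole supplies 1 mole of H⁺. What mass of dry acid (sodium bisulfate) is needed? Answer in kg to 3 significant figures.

290 kg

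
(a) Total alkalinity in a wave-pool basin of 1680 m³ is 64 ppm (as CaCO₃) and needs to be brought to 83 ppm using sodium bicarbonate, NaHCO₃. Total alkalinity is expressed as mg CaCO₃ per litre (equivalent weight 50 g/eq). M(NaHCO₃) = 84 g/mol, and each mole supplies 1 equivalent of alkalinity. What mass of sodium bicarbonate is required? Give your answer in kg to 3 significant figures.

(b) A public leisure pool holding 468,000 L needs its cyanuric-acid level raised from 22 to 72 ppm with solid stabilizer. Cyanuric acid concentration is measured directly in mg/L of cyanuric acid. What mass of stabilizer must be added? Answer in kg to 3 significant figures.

(a) Volume: 1680 m³ = 1,680,000 L.
(a) Alkalinity to add: (83 − 64) = 19 mg/L as CaCO₃ × 1,680,000 L = 31,920 g as CaCO₃.
(a) Equivalents: 31,920 g ÷ 50 g/eq = 638.4 eq.
(a) NaHCO₃ supplies 1 eq per mole → 638.4 mol.
(a) Mass: 638.4 mol × 84 g/mol = 53,630 g.

(b) CYA to add: (72 − 22) = 50 mg/L × 468,000 L = 23,400 g cyanuric acid.

(a) 53.6 kg; (b) 23.4 kg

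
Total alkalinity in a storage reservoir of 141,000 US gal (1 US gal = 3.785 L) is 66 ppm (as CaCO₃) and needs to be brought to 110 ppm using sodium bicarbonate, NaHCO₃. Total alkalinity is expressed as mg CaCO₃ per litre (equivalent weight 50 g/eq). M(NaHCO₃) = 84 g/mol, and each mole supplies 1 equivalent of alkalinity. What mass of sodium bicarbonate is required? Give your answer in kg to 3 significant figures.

39.4 kg

Volume: 141,000 US gal × 3.785 L/gal = 533,685 L.
Alkalinity to add: (110 − 66) = 44 mg/L as CaCO₃ × 533,685 L = 23,480 g as CaCO₃.
Equivalents: 23,480 g ÷ 50 g/eq = 469.6 eq.
NaHCO₃ supplies 1 eq per mole → 469.6 mol.
Mass: 469.6 mol × 84 g/mol = 39,450 g.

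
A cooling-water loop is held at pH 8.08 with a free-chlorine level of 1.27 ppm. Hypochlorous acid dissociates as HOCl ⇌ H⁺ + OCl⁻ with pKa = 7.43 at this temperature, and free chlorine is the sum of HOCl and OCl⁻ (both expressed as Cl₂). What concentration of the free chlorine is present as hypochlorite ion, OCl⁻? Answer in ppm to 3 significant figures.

1.04 ppm

[OCl⁻]/[HOCl] = 10^(pH − pKa) = 10^(8.08 − 7.43) = 10^0.65 = 4.467.
Fraction as HOCl = 1 / (1 + 4.467) = 0.1829.
OCl⁻ = (1 − 0.1829) × 1.27 ppm = 1.038 ppm.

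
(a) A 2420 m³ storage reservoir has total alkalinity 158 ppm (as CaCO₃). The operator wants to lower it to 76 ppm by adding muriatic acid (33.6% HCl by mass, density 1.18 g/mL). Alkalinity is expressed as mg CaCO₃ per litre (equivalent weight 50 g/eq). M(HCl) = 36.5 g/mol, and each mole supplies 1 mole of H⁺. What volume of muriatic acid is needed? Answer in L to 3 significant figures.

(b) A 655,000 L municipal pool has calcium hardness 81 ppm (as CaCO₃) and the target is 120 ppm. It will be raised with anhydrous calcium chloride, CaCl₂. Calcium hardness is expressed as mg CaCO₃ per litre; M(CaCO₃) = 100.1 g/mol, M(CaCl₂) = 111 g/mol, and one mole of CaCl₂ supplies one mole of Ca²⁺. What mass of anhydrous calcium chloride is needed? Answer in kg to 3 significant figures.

(a) Volume: 2420 m³ = 2,420,000 L.
(a) Alkalinity to neutralize: (158 − 76) = 82 mg/L as CaCO₃ × 2,420,000 L = 198,400 g as CaCO₃.
(a) Equivalents of H⁺ required: 198,400 ÷ 50 g/eq = 3969 eq = 3969 mol HCl.
(a) Mass of HCl: 3969 × 36.5 = 144,900 g.
(a) Mass of 33.6% solution: 144,900 / 0.336 = 431,100 g.
(a) Volume: 431,100 g ÷ 1.18 g/mL = 365,400 mL.

(b) Hardness to add: (120 − 81) = 39 mg/L as CaCO₃ × 655,000 L = 25,540 g as CaCO₃.
(b) Moles of Ca²⁺ (1 mol Ca²⁺ ≡ 1 mol CaCO₃): 25,540 / 100.1 g/mol = 255.2 mol.
(b) Mass of CaCl₂: 255.2 × 111 = 28,330 g.

(a) 365 L; (b) 28.3 kg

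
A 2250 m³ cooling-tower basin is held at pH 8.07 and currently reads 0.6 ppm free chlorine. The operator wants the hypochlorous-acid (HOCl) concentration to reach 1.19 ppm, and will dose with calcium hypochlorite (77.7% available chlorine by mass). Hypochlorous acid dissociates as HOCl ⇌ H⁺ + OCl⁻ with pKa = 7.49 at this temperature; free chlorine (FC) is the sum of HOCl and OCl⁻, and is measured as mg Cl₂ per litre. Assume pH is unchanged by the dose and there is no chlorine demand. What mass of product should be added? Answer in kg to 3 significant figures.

14.8 kg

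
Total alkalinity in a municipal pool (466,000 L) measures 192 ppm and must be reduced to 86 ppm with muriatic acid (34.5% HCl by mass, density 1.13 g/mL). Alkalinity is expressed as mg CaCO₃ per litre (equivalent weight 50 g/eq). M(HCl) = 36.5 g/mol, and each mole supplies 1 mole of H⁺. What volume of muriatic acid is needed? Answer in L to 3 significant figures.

Alkalinity to neutralize: (192 − 86) = 106 mg/L as CaCO₃ × 466,000 L = 49,400 g as CaCO₃.
Equivalents of H⁺ required: 49,400 ÷ 50 g/eq = 987.9 eq = 987.9 mol HCl.
Mass of HCl: 987.9 × 36.5 = 36,060 g.
Mass of 34.5% solution: 36,060 / 0.345 = 104,500 g.
Volume: 104,500 g ÷ 1.13 g/mL = 92,490 mL.

92.5 L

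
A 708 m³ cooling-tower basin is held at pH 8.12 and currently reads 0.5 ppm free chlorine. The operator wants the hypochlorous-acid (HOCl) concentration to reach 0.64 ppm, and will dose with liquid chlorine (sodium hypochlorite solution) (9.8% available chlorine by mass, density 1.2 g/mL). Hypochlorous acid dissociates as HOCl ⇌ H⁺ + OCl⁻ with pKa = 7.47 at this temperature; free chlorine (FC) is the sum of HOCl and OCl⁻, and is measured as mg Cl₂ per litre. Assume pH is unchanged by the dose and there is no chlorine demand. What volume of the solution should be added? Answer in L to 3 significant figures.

18.1 L

Volume: 708 m³ = 708,000 L.
[OCl⁻]/[HOCl] = 10^(pH − pKa) = 10^(8.12 − 7.47) = 4.467; fraction as HOCl = 1/(1 + 4.467) = 0.1829.
Free chlorine required for 0.64 ppm HOCl: 0.64 / 0.1829 = 3.499 ppm.
FC to add: 3.499 − 0.5 = 2.999 mg/L as Cl₂.
Cl₂ equivalent: 2.999 mg/L × 708,000 L = 2123 g.
Product at 9.8% available Cl: 2123 / 0.098 = 21,660 g.
Volume: 21,660 g ÷ 1.2 g/mL = 18,050 mL.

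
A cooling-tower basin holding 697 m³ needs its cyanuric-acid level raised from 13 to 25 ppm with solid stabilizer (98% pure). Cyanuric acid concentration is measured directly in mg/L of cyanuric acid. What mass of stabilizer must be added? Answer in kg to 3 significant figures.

Volume: 697 m³ = 697,000 L.
CYA to add: (25 − 13) = 12 mg/L × 697,000 L = 8364 g cyanuric acid.
At 98% purity: 8364 / 0.98 = 8535 g product.

8.53 kg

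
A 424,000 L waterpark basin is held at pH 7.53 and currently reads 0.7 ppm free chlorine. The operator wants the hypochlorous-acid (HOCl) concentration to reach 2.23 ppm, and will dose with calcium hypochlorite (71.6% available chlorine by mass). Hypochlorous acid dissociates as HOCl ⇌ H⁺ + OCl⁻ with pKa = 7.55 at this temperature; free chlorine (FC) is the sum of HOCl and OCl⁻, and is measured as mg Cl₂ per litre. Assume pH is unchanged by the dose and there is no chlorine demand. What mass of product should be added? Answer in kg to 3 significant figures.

2.17 kg

[OCl⁻]/[HOCl] = 10^(pH − pKa) = 10^(7.53 − 7.55) = 0.955; fraction as HOCl = 1/(1 + 0.955) = 0.5115.
Free chlorine required for 2.23 ppm HOCl: 2.23 / 0.5115 = 4.36 ppm.
FC to add: 4.36 − 0.7 = 3.66 mg/L as Cl₂.
Cl₂ equivalent: 3.66 mg/L × 424,000 L = 1552 g.
Product at 71.6% available Cl: 1552 / 0.716 = 2167 g.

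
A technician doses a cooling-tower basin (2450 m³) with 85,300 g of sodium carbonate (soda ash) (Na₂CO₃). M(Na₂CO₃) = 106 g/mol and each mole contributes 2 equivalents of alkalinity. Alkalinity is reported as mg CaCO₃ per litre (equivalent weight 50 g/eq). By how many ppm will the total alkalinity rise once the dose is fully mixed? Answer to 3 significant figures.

32.8 ppm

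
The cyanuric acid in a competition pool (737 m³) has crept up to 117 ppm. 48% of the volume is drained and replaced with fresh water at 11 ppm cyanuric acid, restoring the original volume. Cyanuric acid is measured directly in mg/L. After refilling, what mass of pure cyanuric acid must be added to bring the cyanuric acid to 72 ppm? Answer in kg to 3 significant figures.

Volume: 737 m³ = 737,000 L.
After draining 48% and refilling: 117 × 0.52 + 11 × 0.48 = 66.12 ppm.
Deficit to target: 72 − 66.12 = 5.88 mg/L.
Mass: 5.88 mg/L × 737,000 L = 4334 g cyanuric acid.

4.33 kg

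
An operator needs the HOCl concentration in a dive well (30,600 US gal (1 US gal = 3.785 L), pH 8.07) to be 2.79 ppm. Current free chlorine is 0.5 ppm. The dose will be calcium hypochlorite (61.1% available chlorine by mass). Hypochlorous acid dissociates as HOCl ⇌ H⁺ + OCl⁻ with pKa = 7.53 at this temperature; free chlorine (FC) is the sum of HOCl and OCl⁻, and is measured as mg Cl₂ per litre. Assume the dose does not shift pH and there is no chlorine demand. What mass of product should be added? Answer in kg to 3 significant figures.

2.27 kg

Volume: 30,600 US gal × 3.785 L/gal = 115,821 L.
[OCl⁻]/[HOCl] = 10^(pH − pKa) = 10^(8.07 − 7.53) = 3.467; fraction as HOCl = 1/(1 + 3.467) = 0.2238.
Free chlorine required for 2.79 ppm HOCl: 2.79 / 0.2238 = 12.46 ppm.
FC to add: 12.46 − 0.5 = 11.96 mg/L as Cl₂.
Cl₂ equivalent: 11.96 mg/L × 115,821 L = 1386 g.
Product at 61.1% available Cl: 1386 / 0.611 = 2268 g.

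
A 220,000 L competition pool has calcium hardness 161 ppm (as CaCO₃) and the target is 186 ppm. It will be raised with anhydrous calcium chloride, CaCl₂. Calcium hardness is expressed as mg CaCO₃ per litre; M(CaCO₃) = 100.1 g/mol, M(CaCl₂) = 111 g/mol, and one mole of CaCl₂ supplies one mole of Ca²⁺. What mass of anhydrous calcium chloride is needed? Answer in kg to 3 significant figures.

6.10 kg

Hardness to add: (186 − 161) = 25 mg/L as CaCO₃ × 220,000 L = 5500 g as CaCO₃.
Moles of Ca²⁺ (1 mol Ca²⁺ ≡ 1 mol CaCO₃): 5500 / 100.1 g/mol = 54.95 mol.
Mass of CaCl₂: 54.95 × 111 = 6099 g.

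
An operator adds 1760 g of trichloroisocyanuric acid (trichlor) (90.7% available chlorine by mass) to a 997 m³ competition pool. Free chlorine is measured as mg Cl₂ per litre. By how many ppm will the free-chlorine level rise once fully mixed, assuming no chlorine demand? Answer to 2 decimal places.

1.60 ppm

Volume: 997 m³ = 997,000 L.
Available chlorine delivered: 1760 g × 0.907 = 1596 g as Cl₂.
Concentration rise: 1596 g / 997,000 L = 1.601 mg/L = 1.60 ppm.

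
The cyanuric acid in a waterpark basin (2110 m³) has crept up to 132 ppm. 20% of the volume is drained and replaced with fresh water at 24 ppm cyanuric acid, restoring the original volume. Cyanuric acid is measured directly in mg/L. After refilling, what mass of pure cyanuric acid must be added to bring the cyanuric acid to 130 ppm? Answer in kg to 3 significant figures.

Volume: 2110 m³ = 2,110,000 L.
After draining 20% and refilling: 132 × 0.80 + 24 × 0.20 = 110.4 ppm.
Deficit to target: 130 − 110.4 = 19.6 mg/L.
Mass: 19.6 mg/L × 2,110,000 L = 41,360 g cyanuric acid.

41.4 kg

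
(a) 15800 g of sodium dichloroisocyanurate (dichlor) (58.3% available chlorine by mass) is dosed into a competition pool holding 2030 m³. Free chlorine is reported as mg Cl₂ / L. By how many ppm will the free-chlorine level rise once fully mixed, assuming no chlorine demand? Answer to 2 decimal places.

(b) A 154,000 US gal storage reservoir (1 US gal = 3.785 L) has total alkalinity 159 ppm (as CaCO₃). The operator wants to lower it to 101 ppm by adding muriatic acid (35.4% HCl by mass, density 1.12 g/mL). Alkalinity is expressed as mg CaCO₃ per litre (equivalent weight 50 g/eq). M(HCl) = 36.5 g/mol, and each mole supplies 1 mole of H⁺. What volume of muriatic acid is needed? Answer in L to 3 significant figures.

(a) 4.54 ppm; (b) 62.2 L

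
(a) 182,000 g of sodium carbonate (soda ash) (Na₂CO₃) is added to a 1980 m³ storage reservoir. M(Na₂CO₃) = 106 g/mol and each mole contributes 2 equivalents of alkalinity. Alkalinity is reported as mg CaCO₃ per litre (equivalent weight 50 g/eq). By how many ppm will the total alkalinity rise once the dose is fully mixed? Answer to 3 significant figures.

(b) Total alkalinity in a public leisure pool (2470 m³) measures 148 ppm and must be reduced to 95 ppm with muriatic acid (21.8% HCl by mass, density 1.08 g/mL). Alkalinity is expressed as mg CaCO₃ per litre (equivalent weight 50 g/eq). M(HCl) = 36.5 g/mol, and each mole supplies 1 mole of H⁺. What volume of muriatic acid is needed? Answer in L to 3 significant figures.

(a) 86.7 ppm; (b) 406 L

(a) Volume: 1980 m³ = 1,980,000 L.
(a) Moles of Na₂CO₃: 182,000 g ÷ 106 g/mol = 1717 mol → 3434 eq of alkalinity.
(a) As CaCO₃: 3434 eq × 50 g/eq = 171,700 g.
(a) Rise: 171,700 g / 1,980,000 L × 1000 = 86.72 mg/L.

(b) Volume: 2470 m³ = 2,470,000 L.
(b) Alkalinity to neutralize: (148 − 95) = 53 mg/L as CaCO₃ × 2,470,000 L = 130,900 g as CaCO₃.
(b) Equivalents of H⁺ required: 130,900 ÷ 50 g/eq = 2618 eq = 2618 mol HCl.
(b) Mass of HCl: 2618 × 36.5 = 95,560 g.
(b) Mass of 21.8% solution: 95,560 / 0.218 = 438,400 g.
(b) Volume: 438,400 g ÷ 1.08 g/mL = 405,900 mL.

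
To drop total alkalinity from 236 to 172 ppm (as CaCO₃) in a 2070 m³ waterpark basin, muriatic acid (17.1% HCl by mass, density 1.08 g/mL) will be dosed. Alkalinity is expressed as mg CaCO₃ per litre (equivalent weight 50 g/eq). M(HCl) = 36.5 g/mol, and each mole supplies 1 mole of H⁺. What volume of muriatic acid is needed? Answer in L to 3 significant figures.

Volume: 2070 m³ = 2,070,000 L.
Alkalinity to neutralize: (236 − 172) = 64 mg/L as CaCO₃ × 2,070,000 L = 132,500 g as CaCO₃.
Equivalents of H⁺ required: 132,500 ÷ 50 g/eq = 2650 eq = 2650 mol HCl.
Mass of HCl: 2650 × 36.5 = 96,710 g.
Mass of 17.1% solution: 96,710 / 0.171 = 565,600 g.
Volume: 565,600 g ÷ 1.08 g/mL = 523,700 mL.

524 L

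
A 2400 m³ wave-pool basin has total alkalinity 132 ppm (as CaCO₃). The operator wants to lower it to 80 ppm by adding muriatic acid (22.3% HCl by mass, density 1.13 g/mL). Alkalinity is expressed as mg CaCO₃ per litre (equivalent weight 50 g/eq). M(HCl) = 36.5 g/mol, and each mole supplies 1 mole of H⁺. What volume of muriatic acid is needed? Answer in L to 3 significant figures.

362 L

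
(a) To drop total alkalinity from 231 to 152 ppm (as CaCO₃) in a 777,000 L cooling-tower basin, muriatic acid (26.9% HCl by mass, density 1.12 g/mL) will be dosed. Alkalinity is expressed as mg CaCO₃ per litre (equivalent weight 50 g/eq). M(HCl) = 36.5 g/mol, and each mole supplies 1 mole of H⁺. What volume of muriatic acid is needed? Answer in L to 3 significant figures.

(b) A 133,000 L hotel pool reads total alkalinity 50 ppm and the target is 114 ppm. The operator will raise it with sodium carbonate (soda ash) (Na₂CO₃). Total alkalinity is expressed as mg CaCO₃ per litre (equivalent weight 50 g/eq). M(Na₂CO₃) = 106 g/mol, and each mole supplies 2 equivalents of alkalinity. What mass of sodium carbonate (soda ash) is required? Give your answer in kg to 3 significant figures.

(a) 149 L; (b) 9.02 kg

(a) Alkalinity to neutralize: (231 − 152) = 79 mg/L as CaCO₃ × 777,000 L = 61,380 g as CaCO₃.
(a) Equivalents of H⁺ required: 61,380 ÷ 50 g/eq = 1228 eq = 1228 mol HCl.
(a) Mass of HCl: 1228 × 36.5 = 44,810 g.
(a) Mass of 26.9% solution: 44,810 / 0.269 = 166,600 g.
(a) Volume: 166,600 g ÷ 1.12 g/mL = 148,700 mL.

(b) Alkalinity to add: (114 − 50) = 64 mg/L as CaCO₃ × 133,000 L = 8512 g as CaCO₃.
(b) Equivalents: 8512 g ÷ 50 g/eq = 170.2 eq.
(b) Each mole of Na₂CO₃ supplies 2 eq, so 170.2 / 2 = 85.12 mol.
(b) Mass: 85.12 mol × 106 g/mol = 9023 g.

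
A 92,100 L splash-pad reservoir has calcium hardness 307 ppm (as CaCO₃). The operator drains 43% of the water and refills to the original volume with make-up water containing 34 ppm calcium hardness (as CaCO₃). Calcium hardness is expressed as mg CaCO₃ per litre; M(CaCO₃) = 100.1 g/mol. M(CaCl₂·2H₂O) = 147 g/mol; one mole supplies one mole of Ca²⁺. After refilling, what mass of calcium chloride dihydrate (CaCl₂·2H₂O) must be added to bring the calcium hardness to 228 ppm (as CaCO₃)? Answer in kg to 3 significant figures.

After draining 43% and refilling: 307 × 0.57 + 34 × 0.43 = 189.61 ppm.
Deficit to target: 228 − 189.61 = 38.39 mg/L.
As CaCO₃: 38.39 mg/L × 92,100 L = 3536 g; ÷ 100.1 = 35.32 mol Ca²⁺.
Mass: 35.32 × 147 = 5192 g.

5.19 kg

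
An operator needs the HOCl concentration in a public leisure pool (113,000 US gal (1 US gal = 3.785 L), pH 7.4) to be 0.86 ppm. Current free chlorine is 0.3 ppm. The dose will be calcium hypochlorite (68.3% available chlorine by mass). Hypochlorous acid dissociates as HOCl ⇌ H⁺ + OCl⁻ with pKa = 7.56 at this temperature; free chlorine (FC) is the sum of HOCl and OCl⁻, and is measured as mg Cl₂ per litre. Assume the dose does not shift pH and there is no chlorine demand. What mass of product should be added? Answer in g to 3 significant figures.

Volume: 113,000 US gal × 3.785 L/gal = 427,705 L.
[OCl⁻]/[HOCl] = 10^(pH − pKa) = 10^(7.4 − 7.56) = 0.6918; fraction as HOCl = 1/(1 + 0.6918) = 0.5911.
Free chlorine required for 0.86 ppm HOCl: 0.86 / 0.5911 = 1.455 ppm.
FC to add: 1.455 − 0.3 = 1.155 mg/L as Cl₂.
Cl₂ equivalent: 1.155 mg/L × 427,705 L = 494 g.
Product at 68.3% available Cl: 494 / 0.683 = 723.3 g.

723 g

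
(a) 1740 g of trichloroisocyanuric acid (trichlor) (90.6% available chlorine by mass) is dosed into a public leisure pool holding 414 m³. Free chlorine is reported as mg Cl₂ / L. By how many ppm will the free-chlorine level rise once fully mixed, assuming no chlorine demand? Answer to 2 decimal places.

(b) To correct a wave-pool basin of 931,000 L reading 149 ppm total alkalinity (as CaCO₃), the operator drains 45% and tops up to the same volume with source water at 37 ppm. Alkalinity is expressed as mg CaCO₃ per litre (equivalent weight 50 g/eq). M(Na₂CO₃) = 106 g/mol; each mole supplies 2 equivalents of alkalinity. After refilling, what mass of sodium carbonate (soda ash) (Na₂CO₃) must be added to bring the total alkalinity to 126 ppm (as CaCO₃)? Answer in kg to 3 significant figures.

(a) 3.81 ppm; (b) 27.0 kg

(a) Volume: 414 m³ = 414,000 L.
(a) Available chlorine delivered: 1740 g × 0.906 = 1576 g as Cl₂.
(a) Concentration rise: 1576 g / 414,000 L = 3.808 mg/L = 3.81 ppm.

(b) After draining 45% and refilling: 149 × 0.55 + 37 × 0.45 = 98.6 ppm.
(b) Deficit to target: 126 − 98.6 = 27.4 mg/L.
(b) As CaCO₃: 27.4 mg/L × 931,000 L = 25,510 g; ÷ 50 g/eq ÷ 2 = 255.1 mol Na₂CO₃.
(b) Mass: 255.1 × 106 = 27,040 g.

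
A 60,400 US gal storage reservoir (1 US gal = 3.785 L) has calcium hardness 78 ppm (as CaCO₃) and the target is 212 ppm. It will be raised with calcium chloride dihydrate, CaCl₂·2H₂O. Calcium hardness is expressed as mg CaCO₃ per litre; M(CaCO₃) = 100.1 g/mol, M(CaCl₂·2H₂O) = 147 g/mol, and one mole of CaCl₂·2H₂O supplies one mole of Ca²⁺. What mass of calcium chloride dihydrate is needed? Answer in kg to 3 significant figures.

Volume: 60,400 US gal × 3.785 L/gal = 228,614 L.
Hardness to add: (212 − 78) = 134 mg/L as CaCO₃ × 228,614 L = 30,630 g as CaCO₃.
Moles of Ca²⁺ (1 mol Ca²⁺ ≡ 1 mol CaCO₃): 30,630 / 100.1 g/mol = 306 mol.
Mass of CaCl₂·2H₂O: 306 × 147 = 44,990 g.

45.0 kg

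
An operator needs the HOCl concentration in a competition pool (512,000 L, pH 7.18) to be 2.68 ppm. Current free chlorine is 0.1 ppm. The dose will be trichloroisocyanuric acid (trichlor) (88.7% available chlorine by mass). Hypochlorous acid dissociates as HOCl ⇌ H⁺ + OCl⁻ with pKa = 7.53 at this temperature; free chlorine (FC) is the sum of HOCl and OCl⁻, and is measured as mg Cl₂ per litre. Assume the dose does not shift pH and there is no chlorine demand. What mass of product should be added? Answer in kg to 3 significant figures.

2.18 kg

[OCl⁻]/[HOCl] = 10^(pH − pKa) = 10^(7.18 − 7.53) = 0.4467; fraction as HOCl = 1/(1 + 0.4467) = 0.6912.
Free chlorine required for 2.68 ppm HOCl: 2.68 / 0.6912 = 3.877 ppm.
FC to add: 3.877 − 0.1 = 3.777 mg/L as Cl₂.
Cl₂ equivalent: 3.777 mg/L × 512,000 L = 1934 g.
Product at 88.7% available Cl: 1934 / 0.887 = 2180 g.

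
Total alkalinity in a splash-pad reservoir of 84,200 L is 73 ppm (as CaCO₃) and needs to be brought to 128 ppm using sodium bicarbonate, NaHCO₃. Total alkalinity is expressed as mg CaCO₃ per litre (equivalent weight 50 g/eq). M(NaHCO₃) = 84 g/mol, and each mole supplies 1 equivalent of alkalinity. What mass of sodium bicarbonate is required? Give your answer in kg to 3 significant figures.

7.78 kg

Alkalinity to add: (128 − 73) = 55 mg/L as CaCO₃ × 84,200 L = 4631 g as CaCO₃.
Equivalents: 4631 g ÷ 50 g/eq = 92.62 eq.
NaHCO₃ supplies 1 eq per mole → 92.62 mol.
Mass: 92.62 mol × 84 g/mol = 7780 g.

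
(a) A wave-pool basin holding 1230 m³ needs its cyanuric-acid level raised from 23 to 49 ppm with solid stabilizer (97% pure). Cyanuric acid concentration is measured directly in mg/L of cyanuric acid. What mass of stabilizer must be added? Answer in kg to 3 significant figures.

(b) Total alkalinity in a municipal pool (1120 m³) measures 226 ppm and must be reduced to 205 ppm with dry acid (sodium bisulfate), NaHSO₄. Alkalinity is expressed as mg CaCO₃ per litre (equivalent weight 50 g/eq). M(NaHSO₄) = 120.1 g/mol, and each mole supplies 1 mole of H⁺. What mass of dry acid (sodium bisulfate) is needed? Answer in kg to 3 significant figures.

(a) 33.0 kg; (b) 56.5 kg

(a) Volume: 1230 m³ = 1,230,000 L.
(a) CYA to add: (49 − 23) = 26 mg/L × 1,230,000 L = 31,980 g cyanuric acid.
(a) At 97% purity: 31,980 / 0.97 = 32,970 g product.

(b) Volume: 1120 m³ = 1,120,000 L.
(b) Alkalinity to neutralize: (226 − 205) = 21 mg/L as CaCO₃ × 1,120,000 L = 23,520 g as CaCO₃.
(b) Equivalents of H⁺ required: 23,520 ÷ 50 g/eq = 470.4 eq = 470.4 mol NaHSO₄.
(b) Mass of NaHSO₄: 470.4 × 120.1 = 56,500 g.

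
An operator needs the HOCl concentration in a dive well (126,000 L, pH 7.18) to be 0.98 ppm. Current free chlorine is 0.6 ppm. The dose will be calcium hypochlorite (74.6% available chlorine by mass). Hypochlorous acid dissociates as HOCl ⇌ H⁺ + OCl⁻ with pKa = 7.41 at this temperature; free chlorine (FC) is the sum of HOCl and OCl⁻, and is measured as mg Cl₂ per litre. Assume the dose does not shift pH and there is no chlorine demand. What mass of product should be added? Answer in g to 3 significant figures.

[OCl⁻]/[HOCl] = 10^(pH − pKa) = 10^(7.18 − 7.41) = 0.5888; fraction as HOCl = 1/(1 + 0.5888) = 0.6294.
Free chlorine required for 0.98 ppm HOCl: 0.98 / 0.6294 = 1.557 ppm.
FC to add: 1.557 − 0.6 = 0.9571 mg/L as Cl₂.
Cl₂ equivalent: 0.9571 mg/L × 126,000 L = 120.6 g.
Product at 74.6% available Cl: 120.6 / 0.746 = 161.6 g.

162 g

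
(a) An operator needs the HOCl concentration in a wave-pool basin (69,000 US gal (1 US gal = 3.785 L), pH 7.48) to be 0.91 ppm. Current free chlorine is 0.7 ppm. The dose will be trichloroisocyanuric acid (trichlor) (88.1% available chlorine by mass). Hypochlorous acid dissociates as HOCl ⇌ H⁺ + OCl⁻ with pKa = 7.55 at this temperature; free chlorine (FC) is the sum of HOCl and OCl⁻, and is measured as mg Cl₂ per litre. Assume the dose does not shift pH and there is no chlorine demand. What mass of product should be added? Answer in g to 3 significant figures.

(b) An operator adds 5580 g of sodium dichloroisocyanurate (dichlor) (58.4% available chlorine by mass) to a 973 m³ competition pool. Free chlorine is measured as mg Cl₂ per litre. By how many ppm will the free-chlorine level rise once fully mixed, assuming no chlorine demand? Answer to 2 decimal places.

(a) 292 g; (b) 3.35 ppm

(a) Volume: 69,000 US gal × 3.785 L/gal = 261,165 L.
(a) [OCl⁻]/[HOCl] = 10^(pH − pKa) = 10^(7.48 − 7.55) = 0.8511; fraction as HOCl = 1/(1 + 0.8511) = 0.5402.
(a) Free chlorine required for 0.91 ppm HOCl: 0.91 / 0.5402 = 1.685 ppm.
(a) FC to add: 1.685 − 0.7 = 0.9845 mg/L as Cl₂.
(a) Cl₂ equivalent: 0.9845 mg/L × 261,165 L = 257.1 g.
(a) Product at 88.1% available Cl: 257.1 / 0.881 = 291.9 g.

(b) Volume: 973 m³ = 973,000 L.
(b) Available chlorine delivered: 5580 g × 0.584 = 3259 g as Cl₂.
(b) Concentration rise: 3259 g / 973,000 L = 3.349 mg/L = 3.35 ppm.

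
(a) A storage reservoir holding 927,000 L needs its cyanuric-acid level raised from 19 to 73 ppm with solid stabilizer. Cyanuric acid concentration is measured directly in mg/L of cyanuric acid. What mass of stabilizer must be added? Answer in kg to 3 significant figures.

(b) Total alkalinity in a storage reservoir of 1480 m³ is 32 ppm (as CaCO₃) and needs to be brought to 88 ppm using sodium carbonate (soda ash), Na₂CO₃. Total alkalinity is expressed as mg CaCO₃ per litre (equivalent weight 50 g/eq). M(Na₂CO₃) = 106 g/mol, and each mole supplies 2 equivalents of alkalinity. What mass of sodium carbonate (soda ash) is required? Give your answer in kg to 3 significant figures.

(a) CYA to add: (73 − 19) = 54 mg/L × 927,000 L = 50,060 g cyanuric acid.

(b) Volume: 1480 m³ = 1,480,000 L.
(b) Alkalinity to add: (88 − 32) = 56 mg/L as CaCO₃ × 1,480,000 L = 82,880 g as CaCO₃.
(b) Equivalents: 82,880 g ÷ 50 g/eq = 1658 eq.
(b) Each mole of Na₂CO₃ supplies 2 eq, so 1658 / 2 = 828.8 mol.
(b) Mass: 828.8 mol × 106 g/mol = 87,850 g.

(a) 50.1 kg; (b) 87.9 kg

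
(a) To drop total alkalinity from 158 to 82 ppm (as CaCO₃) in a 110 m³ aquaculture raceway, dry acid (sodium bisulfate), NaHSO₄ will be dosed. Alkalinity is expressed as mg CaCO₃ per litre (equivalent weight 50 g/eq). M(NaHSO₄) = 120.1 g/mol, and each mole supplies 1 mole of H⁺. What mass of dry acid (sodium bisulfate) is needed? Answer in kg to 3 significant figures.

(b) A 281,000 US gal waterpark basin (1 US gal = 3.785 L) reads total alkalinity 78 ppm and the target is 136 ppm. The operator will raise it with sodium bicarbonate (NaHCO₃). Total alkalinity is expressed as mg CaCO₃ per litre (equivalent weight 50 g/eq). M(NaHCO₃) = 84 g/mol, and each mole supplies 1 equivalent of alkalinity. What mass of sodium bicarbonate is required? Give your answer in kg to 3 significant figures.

(a) Volume: 110 m³ = 110,000 L.
(a) Alkalinity to neutralize: (158 − 82) = 76 mg/L as CaCO₃ × 110,000 L = 8360 g as CaCO₃.
(a) Equivalents of H⁺ required: 8360 ÷ 50 g/eq = 167.2 eq = 167.2 mol NaHSO₄.
(a) Mass of NaHSO₄: 167.2 × 120.1 = 20,080 g.

(b) Volume: 281,000 US gal × 3.785 L/gal = 1,063,585 L.
(b) Alkalinity to add: (136 − 78) = 58 mg/L as CaCO₃ × 1,063,585 L = 61,690 g as CaCO₃.
(b) Equivalents: 61,690 g ÷ 50 g/eq = 1234 eq.
(b) NaHCO₃ supplies 1 eq per mole → 1234 mol.
(b) Mass: 1234 mol × 84 g/mol = 103,600 g.

(a) 20.1 kg; (b) 104 kg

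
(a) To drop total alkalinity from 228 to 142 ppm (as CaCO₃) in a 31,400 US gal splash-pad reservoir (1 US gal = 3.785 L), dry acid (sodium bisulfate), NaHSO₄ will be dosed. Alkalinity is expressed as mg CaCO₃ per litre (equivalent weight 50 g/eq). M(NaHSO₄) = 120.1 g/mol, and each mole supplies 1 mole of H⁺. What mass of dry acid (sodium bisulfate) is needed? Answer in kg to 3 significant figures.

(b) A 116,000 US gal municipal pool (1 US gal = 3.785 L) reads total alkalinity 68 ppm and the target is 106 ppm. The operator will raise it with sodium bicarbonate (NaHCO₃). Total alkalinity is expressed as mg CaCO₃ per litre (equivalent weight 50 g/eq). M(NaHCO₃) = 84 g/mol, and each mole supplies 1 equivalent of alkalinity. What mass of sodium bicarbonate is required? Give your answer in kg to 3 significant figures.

(a) 24.6 kg; (b) 28.0 kg

(a) Volume: 31,400 US gal × 3.785 L/gal = 118,849 L.
(a) Alkalinity to neutralize: (228 − 142) = 86 mg/L as CaCO₃ × 118,849 L = 10,220 g as CaCO₃.
(a) Equivalents of H⁺ required: 10,220 ÷ 50 g/eq = 204.4 eq = 204.4 mol NaHSO₄.
(a) Mass of NaHSO₄: 204.4 × 120.1 = 24,550 g.

(b) Volume: 116,000 US gal × 3.785 L/gal = 439,060 L.
(b) Alkalinity to add: (106 − 68) = 38 mg/L as CaCO₃ × 439,060 L = 16,680 g as CaCO₃.
(b) Equivalents: 16,680 g ÷ 50 g/eq = 333.7 eq.
(b) NaHCO₃ supplies 1 eq per mole → 333.7 mol.
(b) Mass: 333.7 mol × 84 g/mol = 28,030 g.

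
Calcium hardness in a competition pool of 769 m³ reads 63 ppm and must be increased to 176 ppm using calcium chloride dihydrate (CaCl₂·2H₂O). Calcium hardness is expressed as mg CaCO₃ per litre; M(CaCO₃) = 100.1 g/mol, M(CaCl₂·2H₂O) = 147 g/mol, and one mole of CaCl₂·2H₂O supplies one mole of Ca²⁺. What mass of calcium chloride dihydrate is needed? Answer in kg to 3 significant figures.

128 kg

Volume: 769 m³ = 769,000 L.
Hardness to add: (176 − 63) = 113 mg/L as CaCO₃ × 769,000 L = 86,900 g as CaCO₃.
Moles of Ca²⁺ (1 mol Ca²⁺ ≡ 1 mol CaCO₃): 86,900 / 100.1 g/mol = 868.1 mol.
Mass of CaCl₂·2H₂O: 868.1 × 147 = 127,600 g.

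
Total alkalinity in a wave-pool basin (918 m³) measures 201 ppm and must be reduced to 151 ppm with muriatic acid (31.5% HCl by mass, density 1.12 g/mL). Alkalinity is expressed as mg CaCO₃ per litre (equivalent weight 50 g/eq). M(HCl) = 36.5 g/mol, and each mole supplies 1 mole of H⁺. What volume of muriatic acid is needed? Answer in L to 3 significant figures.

Volume: 918 m³ = 918,000 L.
Alkalinity to neutralize: (201 − 151) = 50 mg/L as CaCO₃ × 918,000 L = 45,900 g as CaCO₃.
Equivalents of H⁺ required: 45,900 ÷ 50 g/eq = 918 eq = 918 mol HCl.
Mass of HCl: 918 × 36.5 = 33,510 g.
Mass of 31.5% solution: 33,510 / 0.315 = 106,400 g.
Volume: 106,400 g ÷ 1.12 g/mL = 94,970 mL.

95.0 L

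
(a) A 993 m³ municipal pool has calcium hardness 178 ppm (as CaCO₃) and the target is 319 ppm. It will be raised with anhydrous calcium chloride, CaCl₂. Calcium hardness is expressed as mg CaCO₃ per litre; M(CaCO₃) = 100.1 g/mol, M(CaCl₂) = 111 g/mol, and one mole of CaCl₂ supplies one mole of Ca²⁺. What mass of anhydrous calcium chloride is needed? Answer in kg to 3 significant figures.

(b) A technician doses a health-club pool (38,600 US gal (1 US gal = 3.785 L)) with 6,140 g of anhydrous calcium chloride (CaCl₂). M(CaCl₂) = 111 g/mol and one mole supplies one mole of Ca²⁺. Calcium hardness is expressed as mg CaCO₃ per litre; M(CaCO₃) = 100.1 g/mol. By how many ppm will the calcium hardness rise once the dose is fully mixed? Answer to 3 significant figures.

(a) Volume: 993 m³ = 993,000 L.
(a) Hardness to add: (319 − 178) = 141 mg/L as CaCO₃ × 993,000 L = 140,000 g as CaCO₃.
(a) Moles of Ca²⁺ (1 mol Ca²⁺ ≡ 1 mol CaCO₃): 140,000 / 100.1 g/mol = 1399 mol.
(a) Mass of CaCl₂: 1399 × 111 = 155,300 g.

(b) Volume: 38,600 US gal × 3.785 L/gal = 146,101 L.
(b) Moles of Ca²⁺: 6,140 g ÷ 111 g/mol = 55.32 mol.
(b) As CaCO₃: 55.32 mol × 100.1 g/mol = 5537 g.
(b) Rise: 5537 g / 146,101 L × 1000 = 37.9 mg/L.

(a) 155 kg; (b) 37.9 ppm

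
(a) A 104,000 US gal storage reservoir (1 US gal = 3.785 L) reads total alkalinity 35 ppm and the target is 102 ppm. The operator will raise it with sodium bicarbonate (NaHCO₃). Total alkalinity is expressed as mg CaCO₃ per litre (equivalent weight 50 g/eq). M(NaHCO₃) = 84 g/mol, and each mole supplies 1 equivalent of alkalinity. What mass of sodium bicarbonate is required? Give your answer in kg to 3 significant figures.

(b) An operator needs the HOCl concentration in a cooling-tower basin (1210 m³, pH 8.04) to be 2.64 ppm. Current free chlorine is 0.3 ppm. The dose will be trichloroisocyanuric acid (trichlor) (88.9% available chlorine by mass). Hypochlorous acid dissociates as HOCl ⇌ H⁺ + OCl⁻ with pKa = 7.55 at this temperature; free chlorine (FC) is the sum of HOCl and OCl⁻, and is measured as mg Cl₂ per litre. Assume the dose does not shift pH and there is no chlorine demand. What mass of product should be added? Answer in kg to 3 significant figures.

(a) Volume: 104,000 US gal × 3.785 L/gal = 393,640 L.
(a) Alkalinity to add: (102 − 35) = 67 mg/L as CaCO₃ × 393,640 L = 26,370 g as CaCO₃.
(a) Equivalents: 26,370 g ÷ 50 g/eq = 527.5 eq.
(a) NaHCO₃ supplies 1 eq per mole → 527.5 mol.
(a) Mass: 527.5 mol × 84 g/mol = 44,310 g.

(b) Volume: 1210 m³ = 1,210,000 L.
(b) [OCl⁻]/[HOCl] = 10^(pH − pKa) = 10^(8.04 − 7.55) = 3.09; fraction as HOCl = 1/(1 + 3.09) = 0.2445.
(b) Free chlorine required for 2.64 ppm HOCl: 2.64 / 0.2445 = 10.8 ppm.
(b) FC to add: 10.8 − 0.3 = 10.5 mg/L as Cl₂.
(b) Cl₂ equivalent: 10.5 mg/L × 1,210,000 L = 12,700 g.
(b) Product at 88.9% available Cl: 12,700 / 0.889 = 14,290 g.

(a) 44.3 kg; (b) 14.3 kg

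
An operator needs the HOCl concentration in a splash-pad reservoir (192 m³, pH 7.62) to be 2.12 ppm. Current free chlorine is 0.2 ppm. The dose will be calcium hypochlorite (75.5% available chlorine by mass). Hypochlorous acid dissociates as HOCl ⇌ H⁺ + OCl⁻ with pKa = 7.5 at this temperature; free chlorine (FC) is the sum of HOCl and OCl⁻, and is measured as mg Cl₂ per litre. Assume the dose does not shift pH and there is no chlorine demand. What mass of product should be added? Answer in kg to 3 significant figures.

1.20 kg

Volume: 192 m³ = 192,000 L.
[OCl⁻]/[HOCl] = 10^(pH − pKa) = 10^(7.62 − 7.5) = 1.318; fraction as HOCl = 1/(1 + 1.318) = 0.4314.
Free chlorine required for 2.12 ppm HOCl: 2.12 / 0.4314 = 4.915 ppm.
FC to add: 4.915 − 0.2 = 4.715 mg/L as Cl₂.
Cl₂ equivalent: 4.715 mg/L × 192,000 L = 905.2 g.
Product at 75.5% available Cl: 905.2 / 0.755 = 1199 g.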